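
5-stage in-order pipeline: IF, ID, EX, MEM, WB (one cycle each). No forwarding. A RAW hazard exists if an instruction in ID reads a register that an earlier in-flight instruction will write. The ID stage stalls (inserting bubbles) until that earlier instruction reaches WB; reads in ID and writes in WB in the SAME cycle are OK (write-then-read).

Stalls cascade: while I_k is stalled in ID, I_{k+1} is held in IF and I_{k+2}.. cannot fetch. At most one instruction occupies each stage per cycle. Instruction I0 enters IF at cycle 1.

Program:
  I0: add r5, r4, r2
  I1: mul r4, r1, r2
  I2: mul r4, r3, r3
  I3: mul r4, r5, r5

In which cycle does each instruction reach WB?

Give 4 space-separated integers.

I0 add r5 <- r4,r2: IF@1 ID@2 stall=0 (-) EX@3 MEM@4 WB@5
I1 mul r4 <- r1,r2: IF@2 ID@3 stall=0 (-) EX@4 MEM@5 WB@6
I2 mul r4 <- r3,r3: IF@3 ID@4 stall=0 (-) EX@5 MEM@6 WB@7
I3 mul r4 <- r5,r5: IF@4 ID@5 stall=0 (-) EX@6 MEM@7 WB@8

Answer: 5 6 7 8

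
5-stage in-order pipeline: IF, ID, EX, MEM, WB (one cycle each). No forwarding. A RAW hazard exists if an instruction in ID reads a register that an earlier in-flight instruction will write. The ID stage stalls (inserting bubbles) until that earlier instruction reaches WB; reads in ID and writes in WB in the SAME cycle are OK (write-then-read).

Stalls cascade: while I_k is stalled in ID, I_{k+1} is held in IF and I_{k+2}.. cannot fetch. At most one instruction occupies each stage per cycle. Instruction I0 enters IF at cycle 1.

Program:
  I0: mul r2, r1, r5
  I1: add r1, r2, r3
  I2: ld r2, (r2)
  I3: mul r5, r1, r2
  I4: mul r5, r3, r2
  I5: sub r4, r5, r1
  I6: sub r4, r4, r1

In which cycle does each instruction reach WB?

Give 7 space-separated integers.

I0 mul r2 <- r1,r5: IF@1 ID@2 stall=0 (-) EX@3 MEM@4 WB@5
I1 add r1 <- r2,r3: IF@2 ID@3 stall=2 (RAW on I0.r2 (WB@5)) EX@6 MEM@7 WB@8
I2 ld r2 <- r2: IF@3 ID@6 stall=0 (-) EX@7 MEM@8 WB@9
I3 mul r5 <- r1,r2: IF@6 ID@7 stall=2 (RAW on I2.r2 (WB@9)) EX@10 MEM@11 WB@12
I4 mul r5 <- r3,r2: IF@7 ID@10 stall=0 (-) EX@11 MEM@12 WB@13
I5 sub r4 <- r5,r1: IF@10 ID@11 stall=2 (RAW on I4.r5 (WB@13)) EX@14 MEM@15 WB@16
I6 sub r4 <- r4,r1: IF@11 ID@14 stall=2 (RAW on I5.r4 (WB@16)) EX@17 MEM@18 WB@19

Answer: 5 8 9 12 13 16 19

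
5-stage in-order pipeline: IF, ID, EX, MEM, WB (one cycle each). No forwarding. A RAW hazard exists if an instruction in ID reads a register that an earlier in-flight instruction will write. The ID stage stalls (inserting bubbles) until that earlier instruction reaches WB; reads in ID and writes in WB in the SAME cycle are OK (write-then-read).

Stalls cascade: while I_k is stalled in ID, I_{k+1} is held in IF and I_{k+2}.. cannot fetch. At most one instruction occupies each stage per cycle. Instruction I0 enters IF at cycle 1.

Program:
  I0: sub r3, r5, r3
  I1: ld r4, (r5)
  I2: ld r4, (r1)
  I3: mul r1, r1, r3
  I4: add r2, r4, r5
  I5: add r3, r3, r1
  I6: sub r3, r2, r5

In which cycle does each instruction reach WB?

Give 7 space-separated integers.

I0 sub r3 <- r5,r3: IF@1 ID@2 stall=0 (-) EX@3 MEM@4 WB@5
I1 ld r4 <- r5: IF@2 ID@3 stall=0 (-) EX@4 MEM@5 WB@6
I2 ld r4 <- r1: IF@3 ID@4 stall=0 (-) EX@5 MEM@6 WB@7
I3 mul r1 <- r1,r3: IF@4 ID@5 stall=0 (-) EX@6 MEM@7 WB@8
I4 add r2 <- r4,r5: IF@5 ID@6 stall=1 (RAW on I2.r4 (WB@7)) EX@8 MEM@9 WB@10
I5 add r3 <- r3,r1: IF@6 ID@8 stall=0 (-) EX@9 MEM@10 WB@11
I6 sub r3 <- r2,r5: IF@8 ID@9 stall=1 (RAW on I4.r2 (WB@10)) EX@11 MEM@12 WB@13

Answer: 5 6 7 8 10 11 13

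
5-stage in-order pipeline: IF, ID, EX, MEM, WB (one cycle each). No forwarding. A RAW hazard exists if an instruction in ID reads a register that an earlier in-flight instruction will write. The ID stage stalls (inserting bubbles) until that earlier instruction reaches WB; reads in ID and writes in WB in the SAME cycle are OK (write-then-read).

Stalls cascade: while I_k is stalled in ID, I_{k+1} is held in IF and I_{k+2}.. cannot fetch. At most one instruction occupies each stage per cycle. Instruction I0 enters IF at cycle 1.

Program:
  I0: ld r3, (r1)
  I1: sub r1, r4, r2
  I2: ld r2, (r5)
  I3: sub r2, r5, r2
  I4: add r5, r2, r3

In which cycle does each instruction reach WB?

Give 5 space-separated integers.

I0 ld r3 <- r1: IF@1 ID@2 stall=0 (-) EX@3 MEM@4 WB@5
I1 sub r1 <- r4,r2: IF@2 ID@3 stall=0 (-) EX@4 MEM@5 WB@6
I2 ld r2 <- r5: IF@3 ID@4 stall=0 (-) EX@5 MEM@6 WB@7
I3 sub r2 <- r5,r2: IF@4 ID@5 stall=2 (RAW on I2.r2 (WB@7)) EX@8 MEM@9 WB@10
I4 add r5 <- r2,r3: IF@5 ID@8 stall=2 (RAW on I3.r2 (WB@10)) EX@11 MEM@12 WB@13

Answer: 5 6 7 10 13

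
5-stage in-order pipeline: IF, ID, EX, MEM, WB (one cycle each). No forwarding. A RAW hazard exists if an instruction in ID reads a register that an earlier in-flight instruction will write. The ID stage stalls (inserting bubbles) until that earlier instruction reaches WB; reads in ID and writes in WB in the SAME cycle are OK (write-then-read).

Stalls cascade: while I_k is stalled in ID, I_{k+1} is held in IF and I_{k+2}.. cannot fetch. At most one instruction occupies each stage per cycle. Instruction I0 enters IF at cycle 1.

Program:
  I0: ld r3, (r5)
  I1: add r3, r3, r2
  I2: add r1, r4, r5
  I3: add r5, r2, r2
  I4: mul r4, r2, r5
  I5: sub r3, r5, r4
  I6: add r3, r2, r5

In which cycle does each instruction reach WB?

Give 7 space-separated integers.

Answer: 5 8 9 10 13 16 17

Derivation:
I0 ld r3 <- r5: IF@1 ID@2 stall=0 (-) EX@3 MEM@4 WB@5
I1 add r3 <- r3,r2: IF@2 ID@3 stall=2 (RAW on I0.r3 (WB@5)) EX@6 MEM@7 WB@8
I2 add r1 <- r4,r5: IF@3 ID@6 stall=0 (-) EX@7 MEM@8 WB@9
I3 add r5 <- r2,r2: IF@6 ID@7 stall=0 (-) EX@8 MEM@9 WB@10
I4 mul r4 <- r2,r5: IF@7 ID@8 stall=2 (RAW on I3.r5 (WB@10)) EX@11 MEM@12 WB@13
I5 sub r3 <- r5,r4: IF@8 ID@11 stall=2 (RAW on I4.r4 (WB@13)) EX@14 MEM@15 WB@16
I6 add r3 <- r2,r5: IF@11 ID@14 stall=0 (-) EX@15 MEM@16 WB@17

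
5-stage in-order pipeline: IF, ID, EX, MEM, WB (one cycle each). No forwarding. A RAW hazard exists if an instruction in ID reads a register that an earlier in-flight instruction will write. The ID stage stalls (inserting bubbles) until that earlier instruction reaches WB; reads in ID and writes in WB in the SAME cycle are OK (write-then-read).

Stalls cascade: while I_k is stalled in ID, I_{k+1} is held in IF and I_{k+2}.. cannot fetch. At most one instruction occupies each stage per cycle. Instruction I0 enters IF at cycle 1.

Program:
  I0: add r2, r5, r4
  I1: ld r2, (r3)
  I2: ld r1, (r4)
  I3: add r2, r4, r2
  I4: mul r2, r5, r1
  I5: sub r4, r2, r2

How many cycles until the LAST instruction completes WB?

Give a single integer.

Answer: 13

Derivation:
I0 add r2 <- r5,r4: IF@1 ID@2 stall=0 (-) EX@3 MEM@4 WB@5
I1 ld r2 <- r3: IF@2 ID@3 stall=0 (-) EX@4 MEM@5 WB@6
I2 ld r1 <- r4: IF@3 ID@4 stall=0 (-) EX@5 MEM@6 WB@7
I3 add r2 <- r4,r2: IF@4 ID@5 stall=1 (RAW on I1.r2 (WB@6)) EX@7 MEM@8 WB@9
I4 mul r2 <- r5,r1: IF@5 ID@7 stall=0 (-) EX@8 MEM@9 WB@10
I5 sub r4 <- r2,r2: IF@7 ID@8 stall=2 (RAW on I4.r2 (WB@10)) EX@11 MEM@12 WB@13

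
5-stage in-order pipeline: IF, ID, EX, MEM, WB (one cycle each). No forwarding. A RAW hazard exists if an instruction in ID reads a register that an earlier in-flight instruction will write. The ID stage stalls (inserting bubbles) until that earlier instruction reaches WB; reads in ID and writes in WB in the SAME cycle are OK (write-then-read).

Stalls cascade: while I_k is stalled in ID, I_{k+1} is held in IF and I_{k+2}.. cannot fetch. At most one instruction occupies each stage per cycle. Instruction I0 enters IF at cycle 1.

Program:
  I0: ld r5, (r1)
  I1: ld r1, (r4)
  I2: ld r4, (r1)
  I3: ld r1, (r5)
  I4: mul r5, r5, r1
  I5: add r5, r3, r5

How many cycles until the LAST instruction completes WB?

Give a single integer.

I0 ld r5 <- r1: IF@1 ID@2 stall=0 (-) EX@3 MEM@4 WB@5
I1 ld r1 <- r4: IF@2 ID@3 stall=0 (-) EX@4 MEM@5 WB@6
I2 ld r4 <- r1: IF@3 ID@4 stall=2 (RAW on I1.r1 (WB@6)) EX@7 MEM@8 WB@9
I3 ld r1 <- r5: IF@4 ID@7 stall=0 (-) EX@8 MEM@9 WB@10
I4 mul r5 <- r5,r1: IF@7 ID@8 stall=2 (RAW on I3.r1 (WB@10)) EX@11 MEM@12 WB@13
I5 add r5 <- r3,r5: IF@8 ID@11 stall=2 (RAW on I4.r5 (WB@13)) EX@14 MEM@15 WB@16

Answer: 16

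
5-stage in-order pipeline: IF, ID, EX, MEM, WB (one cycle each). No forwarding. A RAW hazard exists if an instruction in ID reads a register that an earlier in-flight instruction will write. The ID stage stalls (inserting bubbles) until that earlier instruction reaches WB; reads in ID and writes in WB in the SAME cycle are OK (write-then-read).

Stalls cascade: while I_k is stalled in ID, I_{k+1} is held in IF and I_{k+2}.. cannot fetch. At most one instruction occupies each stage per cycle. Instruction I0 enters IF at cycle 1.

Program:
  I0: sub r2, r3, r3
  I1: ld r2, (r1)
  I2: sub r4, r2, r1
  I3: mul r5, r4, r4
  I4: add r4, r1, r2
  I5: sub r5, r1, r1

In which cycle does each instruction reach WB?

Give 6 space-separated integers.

Answer: 5 6 9 12 13 14

Derivation:
I0 sub r2 <- r3,r3: IF@1 ID@2 stall=0 (-) EX@3 MEM@4 WB@5
I1 ld r2 <- r1: IF@2 ID@3 stall=0 (-) EX@4 MEM@5 WB@6
I2 sub r4 <- r2,r1: IF@3 ID@4 stall=2 (RAW on I1.r2 (WB@6)) EX@7 MEM@8 WB@9
I3 mul r5 <- r4,r4: IF@4 ID@7 stall=2 (RAW on I2.r4 (WB@9)) EX@10 MEM@11 WB@12
I4 add r4 <- r1,r2: IF@7 ID@10 stall=0 (-) EX@11 MEM@12 WB@13
I5 sub r5 <- r1,r1: IF@10 ID@11 stall=0 (-) EX@12 MEM@13 WB@14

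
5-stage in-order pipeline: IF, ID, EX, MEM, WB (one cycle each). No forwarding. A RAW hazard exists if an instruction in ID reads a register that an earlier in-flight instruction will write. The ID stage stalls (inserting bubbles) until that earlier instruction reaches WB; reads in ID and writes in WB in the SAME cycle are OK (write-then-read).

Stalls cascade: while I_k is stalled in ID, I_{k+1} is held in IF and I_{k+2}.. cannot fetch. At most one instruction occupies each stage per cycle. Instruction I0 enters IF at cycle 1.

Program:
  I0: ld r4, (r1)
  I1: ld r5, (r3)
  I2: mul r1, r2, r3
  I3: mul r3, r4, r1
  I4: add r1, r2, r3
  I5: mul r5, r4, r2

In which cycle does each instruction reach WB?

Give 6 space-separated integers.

Answer: 5 6 7 10 13 14

Derivation:
I0 ld r4 <- r1: IF@1 ID@2 stall=0 (-) EX@3 MEM@4 WB@5
I1 ld r5 <- r3: IF@2 ID@3 stall=0 (-) EX@4 MEM@5 WB@6
I2 mul r1 <- r2,r3: IF@3 ID@4 stall=0 (-) EX@5 MEM@6 WB@7
I3 mul r3 <- r4,r1: IF@4 ID@5 stall=2 (RAW on I2.r1 (WB@7)) EX@8 MEM@9 WB@10
I4 add r1 <- r2,r3: IF@5 ID@8 stall=2 (RAW on I3.r3 (WB@10)) EX@11 MEM@12 WB@13
I5 mul r5 <- r4,r2: IF@8 ID@11 stall=0 (-) EX@12 MEM@13 WB@14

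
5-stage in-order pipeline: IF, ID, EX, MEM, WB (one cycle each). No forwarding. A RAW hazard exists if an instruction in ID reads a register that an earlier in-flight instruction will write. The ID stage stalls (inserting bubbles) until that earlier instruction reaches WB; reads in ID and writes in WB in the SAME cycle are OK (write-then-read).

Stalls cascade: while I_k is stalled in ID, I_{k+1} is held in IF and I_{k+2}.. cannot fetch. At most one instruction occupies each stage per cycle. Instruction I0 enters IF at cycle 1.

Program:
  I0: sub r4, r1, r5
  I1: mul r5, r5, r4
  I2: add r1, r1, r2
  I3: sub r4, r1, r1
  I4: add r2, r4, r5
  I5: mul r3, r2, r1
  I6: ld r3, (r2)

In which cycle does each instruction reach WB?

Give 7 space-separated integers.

I0 sub r4 <- r1,r5: IF@1 ID@2 stall=0 (-) EX@3 MEM@4 WB@5
I1 mul r5 <- r5,r4: IF@2 ID@3 stall=2 (RAW on I0.r4 (WB@5)) EX@6 MEM@7 WB@8
I2 add r1 <- r1,r2: IF@3 ID@6 stall=0 (-) EX@7 MEM@8 WB@9
I3 sub r4 <- r1,r1: IF@6 ID@7 stall=2 (RAW on I2.r1 (WB@9)) EX@10 MEM@11 WB@12
I4 add r2 <- r4,r5: IF@7 ID@10 stall=2 (RAW on I3.r4 (WB@12)) EX@13 MEM@14 WB@15
I5 mul r3 <- r2,r1: IF@10 ID@13 stall=2 (RAW on I4.r2 (WB@15)) EX@16 MEM@17 WB@18
I6 ld r3 <- r2: IF@13 ID@16 stall=0 (-) EX@17 MEM@18 WB@19

Answer: 5 8 9 12 15 18 19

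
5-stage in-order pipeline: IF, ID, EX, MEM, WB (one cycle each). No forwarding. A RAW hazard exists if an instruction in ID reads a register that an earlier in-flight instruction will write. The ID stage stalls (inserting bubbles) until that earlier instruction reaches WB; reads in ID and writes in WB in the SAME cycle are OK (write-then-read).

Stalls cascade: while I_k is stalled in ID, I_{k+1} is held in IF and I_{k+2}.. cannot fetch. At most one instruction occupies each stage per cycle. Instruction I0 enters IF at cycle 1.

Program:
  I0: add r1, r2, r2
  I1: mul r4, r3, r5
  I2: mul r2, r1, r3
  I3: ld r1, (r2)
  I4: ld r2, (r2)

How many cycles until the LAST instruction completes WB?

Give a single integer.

Answer: 12

Derivation:
I0 add r1 <- r2,r2: IF@1 ID@2 stall=0 (-) EX@3 MEM@4 WB@5
I1 mul r4 <- r3,r5: IF@2 ID@3 stall=0 (-) EX@4 MEM@5 WB@6
I2 mul r2 <- r1,r3: IF@3 ID@4 stall=1 (RAW on I0.r1 (WB@5)) EX@6 MEM@7 WB@8
I3 ld r1 <- r2: IF@4 ID@6 stall=2 (RAW on I2.r2 (WB@8)) EX@9 MEM@10 WB@11
I4 ld r2 <- r2: IF@6 ID@9 stall=0 (-) EX@10 MEM@11 WB@12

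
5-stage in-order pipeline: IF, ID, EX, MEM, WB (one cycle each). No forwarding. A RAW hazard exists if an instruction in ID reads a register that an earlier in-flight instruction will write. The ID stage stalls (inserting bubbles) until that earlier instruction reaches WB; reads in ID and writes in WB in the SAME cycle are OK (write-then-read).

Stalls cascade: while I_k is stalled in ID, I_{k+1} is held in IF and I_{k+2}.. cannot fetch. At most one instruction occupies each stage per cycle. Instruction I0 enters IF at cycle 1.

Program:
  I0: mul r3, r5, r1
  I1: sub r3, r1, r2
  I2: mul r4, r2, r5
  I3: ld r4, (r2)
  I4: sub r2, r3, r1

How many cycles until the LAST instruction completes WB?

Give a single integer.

I0 mul r3 <- r5,r1: IF@1 ID@2 stall=0 (-) EX@3 MEM@4 WB@5
I1 sub r3 <- r1,r2: IF@2 ID@3 stall=0 (-) EX@4 MEM@5 WB@6
I2 mul r4 <- r2,r5: IF@3 ID@4 stall=0 (-) EX@5 MEM@6 WB@7
I3 ld r4 <- r2: IF@4 ID@5 stall=0 (-) EX@6 MEM@7 WB@8
I4 sub r2 <- r3,r1: IF@5 ID@6 stall=0 (-) EX@7 MEM@8 WB@9

Answer: 9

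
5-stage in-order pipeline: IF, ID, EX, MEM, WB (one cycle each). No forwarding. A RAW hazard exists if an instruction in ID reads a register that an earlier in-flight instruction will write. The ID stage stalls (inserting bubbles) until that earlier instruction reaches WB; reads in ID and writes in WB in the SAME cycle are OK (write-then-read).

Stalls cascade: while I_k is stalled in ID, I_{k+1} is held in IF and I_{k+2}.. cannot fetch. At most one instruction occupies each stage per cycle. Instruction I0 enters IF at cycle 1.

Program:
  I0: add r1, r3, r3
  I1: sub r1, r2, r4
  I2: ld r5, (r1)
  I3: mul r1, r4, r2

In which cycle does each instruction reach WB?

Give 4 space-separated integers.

Answer: 5 6 9 10

Derivation:
I0 add r1 <- r3,r3: IF@1 ID@2 stall=0 (-) EX@3 MEM@4 WB@5
I1 sub r1 <- r2,r4: IF@2 ID@3 stall=0 (-) EX@4 MEM@5 WB@6
I2 ld r5 <- r1: IF@3 ID@4 stall=2 (RAW on I1.r1 (WB@6)) EX@7 MEM@8 WB@9
I3 mul r1 <- r4,r2: IF@4 ID@7 stall=0 (-) EX@8 MEM@9 WB@10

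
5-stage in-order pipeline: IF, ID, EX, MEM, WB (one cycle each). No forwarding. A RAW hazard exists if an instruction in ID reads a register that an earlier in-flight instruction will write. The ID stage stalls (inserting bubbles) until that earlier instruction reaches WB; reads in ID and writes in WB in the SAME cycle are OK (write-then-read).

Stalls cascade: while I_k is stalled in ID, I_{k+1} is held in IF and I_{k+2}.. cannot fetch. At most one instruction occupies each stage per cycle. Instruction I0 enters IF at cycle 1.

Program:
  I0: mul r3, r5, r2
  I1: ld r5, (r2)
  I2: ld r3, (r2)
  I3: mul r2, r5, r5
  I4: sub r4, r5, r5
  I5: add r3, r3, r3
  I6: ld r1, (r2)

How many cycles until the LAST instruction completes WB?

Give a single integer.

Answer: 12

Derivation:
I0 mul r3 <- r5,r2: IF@1 ID@2 stall=0 (-) EX@3 MEM@4 WB@5
I1 ld r5 <- r2: IF@2 ID@3 stall=0 (-) EX@4 MEM@5 WB@6
I2 ld r3 <- r2: IF@3 ID@4 stall=0 (-) EX@5 MEM@6 WB@7
I3 mul r2 <- r5,r5: IF@4 ID@5 stall=1 (RAW on I1.r5 (WB@6)) EX@7 MEM@8 WB@9
I4 sub r4 <- r5,r5: IF@5 ID@7 stall=0 (-) EX@8 MEM@9 WB@10
I5 add r3 <- r3,r3: IF@7 ID@8 stall=0 (-) EX@9 MEM@10 WB@11
I6 ld r1 <- r2: IF@8 ID@9 stall=0 (-) EX@10 MEM@11 WB@12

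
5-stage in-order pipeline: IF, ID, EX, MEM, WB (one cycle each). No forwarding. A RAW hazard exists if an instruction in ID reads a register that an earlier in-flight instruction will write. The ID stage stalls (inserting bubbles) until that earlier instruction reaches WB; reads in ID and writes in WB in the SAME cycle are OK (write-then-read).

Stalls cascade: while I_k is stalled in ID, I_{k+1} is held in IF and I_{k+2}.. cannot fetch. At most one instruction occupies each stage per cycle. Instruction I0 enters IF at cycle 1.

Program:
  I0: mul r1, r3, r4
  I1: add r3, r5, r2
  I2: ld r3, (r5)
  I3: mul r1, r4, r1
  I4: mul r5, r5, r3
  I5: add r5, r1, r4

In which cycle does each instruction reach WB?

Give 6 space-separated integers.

I0 mul r1 <- r3,r4: IF@1 ID@2 stall=0 (-) EX@3 MEM@4 WB@5
I1 add r3 <- r5,r2: IF@2 ID@3 stall=0 (-) EX@4 MEM@5 WB@6
I2 ld r3 <- r5: IF@3 ID@4 stall=0 (-) EX@5 MEM@6 WB@7
I3 mul r1 <- r4,r1: IF@4 ID@5 stall=0 (-) EX@6 MEM@7 WB@8
I4 mul r5 <- r5,r3: IF@5 ID@6 stall=1 (RAW on I2.r3 (WB@7)) EX@8 MEM@9 WB@10
I5 add r5 <- r1,r4: IF@6 ID@8 stall=0 (-) EX@9 MEM@10 WB@11

Answer: 5 6 7 8 10 11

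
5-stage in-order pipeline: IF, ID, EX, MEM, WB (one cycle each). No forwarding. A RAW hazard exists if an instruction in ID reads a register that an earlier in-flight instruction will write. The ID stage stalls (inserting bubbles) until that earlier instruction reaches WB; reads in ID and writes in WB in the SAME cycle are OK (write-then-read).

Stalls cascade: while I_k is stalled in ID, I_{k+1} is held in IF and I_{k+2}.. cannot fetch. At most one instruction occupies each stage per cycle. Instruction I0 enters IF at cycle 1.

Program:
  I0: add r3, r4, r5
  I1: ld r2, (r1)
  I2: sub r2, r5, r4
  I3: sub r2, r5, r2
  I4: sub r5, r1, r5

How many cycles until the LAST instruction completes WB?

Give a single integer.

Answer: 11

Derivation:
I0 add r3 <- r4,r5: IF@1 ID@2 stall=0 (-) EX@3 MEM@4 WB@5
I1 ld r2 <- r1: IF@2 ID@3 stall=0 (-) EX@4 MEM@5 WB@6
I2 sub r2 <- r5,r4: IF@3 ID@4 stall=0 (-) EX@5 MEM@6 WB@7
I3 sub r2 <- r5,r2: IF@4 ID@5 stall=2 (RAW on I2.r2 (WB@7)) EX@8 MEM@9 WB@10
I4 sub r5 <- r1,r5: IF@5 ID@8 stall=0 (-) EX@9 MEM@10 WB@11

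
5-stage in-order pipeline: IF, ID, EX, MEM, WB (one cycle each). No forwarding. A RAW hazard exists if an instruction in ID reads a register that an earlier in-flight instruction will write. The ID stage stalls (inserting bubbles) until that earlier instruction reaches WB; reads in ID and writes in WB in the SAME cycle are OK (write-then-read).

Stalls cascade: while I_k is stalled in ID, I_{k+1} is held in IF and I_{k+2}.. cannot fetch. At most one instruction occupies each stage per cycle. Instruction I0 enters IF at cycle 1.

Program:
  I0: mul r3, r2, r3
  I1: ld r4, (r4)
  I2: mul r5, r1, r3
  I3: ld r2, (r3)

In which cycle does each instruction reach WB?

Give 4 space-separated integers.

Answer: 5 6 8 9

Derivation:
I0 mul r3 <- r2,r3: IF@1 ID@2 stall=0 (-) EX@3 MEM@4 WB@5
I1 ld r4 <- r4: IF@2 ID@3 stall=0 (-) EX@4 MEM@5 WB@6
I2 mul r5 <- r1,r3: IF@3 ID@4 stall=1 (RAW on I0.r3 (WB@5)) EX@6 MEM@7 WB@8
I3 ld r2 <- r3: IF@4 ID@6 stall=0 (-) EX@7 MEM@8 WB@9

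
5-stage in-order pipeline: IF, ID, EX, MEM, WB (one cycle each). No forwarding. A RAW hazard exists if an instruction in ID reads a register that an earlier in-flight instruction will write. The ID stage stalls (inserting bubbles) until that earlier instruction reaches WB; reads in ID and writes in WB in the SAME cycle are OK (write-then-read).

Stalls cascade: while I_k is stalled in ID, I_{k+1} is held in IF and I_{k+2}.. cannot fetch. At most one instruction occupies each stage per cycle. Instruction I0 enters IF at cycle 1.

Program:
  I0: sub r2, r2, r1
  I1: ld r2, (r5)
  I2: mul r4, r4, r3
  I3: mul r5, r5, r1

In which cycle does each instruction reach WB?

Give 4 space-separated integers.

Answer: 5 6 7 8

Derivation:
I0 sub r2 <- r2,r1: IF@1 ID@2 stall=0 (-) EX@3 MEM@4 WB@5
I1 ld r2 <- r5: IF@2 ID@3 stall=0 (-) EX@4 MEM@5 WB@6
I2 mul r4 <- r4,r3: IF@3 ID@4 stall=0 (-) EX@5 MEM@6 WB@7
I3 mul r5 <- r5,r1: IF@4 ID@5 stall=0 (-) EX@6 MEM@7 WB@8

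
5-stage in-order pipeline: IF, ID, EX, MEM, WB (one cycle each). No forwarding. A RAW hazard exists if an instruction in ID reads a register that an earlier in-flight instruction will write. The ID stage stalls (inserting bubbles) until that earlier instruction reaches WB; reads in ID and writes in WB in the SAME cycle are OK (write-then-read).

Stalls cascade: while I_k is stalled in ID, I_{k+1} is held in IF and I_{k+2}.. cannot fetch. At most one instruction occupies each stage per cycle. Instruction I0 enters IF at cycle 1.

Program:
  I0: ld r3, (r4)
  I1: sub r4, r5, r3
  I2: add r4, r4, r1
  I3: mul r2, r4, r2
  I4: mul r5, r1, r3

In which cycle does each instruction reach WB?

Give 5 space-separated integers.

I0 ld r3 <- r4: IF@1 ID@2 stall=0 (-) EX@3 MEM@4 WB@5
I1 sub r4 <- r5,r3: IF@2 ID@3 stall=2 (RAW on I0.r3 (WB@5)) EX@6 MEM@7 WB@8
I2 add r4 <- r4,r1: IF@3 ID@6 stall=2 (RAW on I1.r4 (WB@8)) EX@9 MEM@10 WB@11
I3 mul r2 <- r4,r2: IF@6 ID@9 stall=2 (RAW on I2.r4 (WB@11)) EX@12 MEM@13 WB@14
I4 mul r5 <- r1,r3: IF@9 ID@12 stall=0 (-) EX@13 MEM@14 WB@15

Answer: 5 8 11 14 15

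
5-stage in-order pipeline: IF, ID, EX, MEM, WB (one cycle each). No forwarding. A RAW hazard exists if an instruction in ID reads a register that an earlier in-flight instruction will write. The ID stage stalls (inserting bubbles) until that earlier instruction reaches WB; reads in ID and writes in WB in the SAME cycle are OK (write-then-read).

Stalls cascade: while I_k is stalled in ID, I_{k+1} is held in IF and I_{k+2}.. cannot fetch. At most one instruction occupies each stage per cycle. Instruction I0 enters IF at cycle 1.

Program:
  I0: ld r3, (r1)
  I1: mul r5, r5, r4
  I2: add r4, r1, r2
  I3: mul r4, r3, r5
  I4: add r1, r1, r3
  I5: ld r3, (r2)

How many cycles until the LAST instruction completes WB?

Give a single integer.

I0 ld r3 <- r1: IF@1 ID@2 stall=0 (-) EX@3 MEM@4 WB@5
I1 mul r5 <- r5,r4: IF@2 ID@3 stall=0 (-) EX@4 MEM@5 WB@6
I2 add r4 <- r1,r2: IF@3 ID@4 stall=0 (-) EX@5 MEM@6 WB@7
I3 mul r4 <- r3,r5: IF@4 ID@5 stall=1 (RAW on I1.r5 (WB@6)) EX@7 MEM@8 WB@9
I4 add r1 <- r1,r3: IF@5 ID@7 stall=0 (-) EX@8 MEM@9 WB@10
I5 ld r3 <- r2: IF@7 ID@8 stall=0 (-) EX@9 MEM@10 WB@11

Answer: 11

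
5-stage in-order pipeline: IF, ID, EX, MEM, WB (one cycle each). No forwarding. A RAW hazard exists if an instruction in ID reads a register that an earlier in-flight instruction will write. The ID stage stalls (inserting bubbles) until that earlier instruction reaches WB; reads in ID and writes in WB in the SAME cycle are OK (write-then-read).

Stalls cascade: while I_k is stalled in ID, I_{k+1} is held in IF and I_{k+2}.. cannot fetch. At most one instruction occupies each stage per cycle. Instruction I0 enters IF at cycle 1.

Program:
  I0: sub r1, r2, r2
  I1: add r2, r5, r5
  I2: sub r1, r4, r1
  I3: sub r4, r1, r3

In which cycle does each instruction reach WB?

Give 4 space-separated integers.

I0 sub r1 <- r2,r2: IF@1 ID@2 stall=0 (-) EX@3 MEM@4 WB@5
I1 add r2 <- r5,r5: IF@2 ID@3 stall=0 (-) EX@4 MEM@5 WB@6
I2 sub r1 <- r4,r1: IF@3 ID@4 stall=1 (RAW on I0.r1 (WB@5)) EX@6 MEM@7 WB@8
I3 sub r4 <- r1,r3: IF@4 ID@6 stall=2 (RAW on I2.r1 (WB@8)) EX@9 MEM@10 WB@11

Answer: 5 6 8 11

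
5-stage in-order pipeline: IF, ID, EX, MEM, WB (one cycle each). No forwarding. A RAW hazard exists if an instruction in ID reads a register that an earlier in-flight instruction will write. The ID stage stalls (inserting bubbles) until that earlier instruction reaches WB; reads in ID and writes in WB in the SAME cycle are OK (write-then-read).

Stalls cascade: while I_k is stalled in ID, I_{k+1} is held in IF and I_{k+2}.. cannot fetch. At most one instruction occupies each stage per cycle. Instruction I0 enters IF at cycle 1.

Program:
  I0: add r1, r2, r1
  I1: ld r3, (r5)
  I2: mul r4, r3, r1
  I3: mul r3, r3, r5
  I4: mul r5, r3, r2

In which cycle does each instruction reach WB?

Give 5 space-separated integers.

I0 add r1 <- r2,r1: IF@1 ID@2 stall=0 (-) EX@3 MEM@4 WB@5
I1 ld r3 <- r5: IF@2 ID@3 stall=0 (-) EX@4 MEM@5 WB@6
I2 mul r4 <- r3,r1: IF@3 ID@4 stall=2 (RAW on I1.r3 (WB@6)) EX@7 MEM@8 WB@9
I3 mul r3 <- r3,r5: IF@4 ID@7 stall=0 (-) EX@8 MEM@9 WB@10
I4 mul r5 <- r3,r2: IF@7 ID@8 stall=2 (RAW on I3.r3 (WB@10)) EX@11 MEM@12 WB@13

Answer: 5 6 9 10 13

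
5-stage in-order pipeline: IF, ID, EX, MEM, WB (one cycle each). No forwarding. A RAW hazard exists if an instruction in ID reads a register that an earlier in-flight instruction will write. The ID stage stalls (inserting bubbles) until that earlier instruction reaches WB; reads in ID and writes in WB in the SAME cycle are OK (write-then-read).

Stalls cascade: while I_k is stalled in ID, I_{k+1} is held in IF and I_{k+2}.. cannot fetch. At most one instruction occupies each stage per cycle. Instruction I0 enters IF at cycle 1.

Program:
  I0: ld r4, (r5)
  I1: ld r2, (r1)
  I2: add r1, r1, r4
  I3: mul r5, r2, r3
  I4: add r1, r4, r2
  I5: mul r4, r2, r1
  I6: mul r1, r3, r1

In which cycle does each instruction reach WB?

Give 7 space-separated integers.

Answer: 5 6 8 9 10 13 14

Derivation:
I0 ld r4 <- r5: IF@1 ID@2 stall=0 (-) EX@3 MEM@4 WB@5
I1 ld r2 <- r1: IF@2 ID@3 stall=0 (-) EX@4 MEM@5 WB@6
I2 add r1 <- r1,r4: IF@3 ID@4 stall=1 (RAW on I0.r4 (WB@5)) EX@6 MEM@7 WB@8
I3 mul r5 <- r2,r3: IF@4 ID@6 stall=0 (-) EX@7 MEM@8 WB@9
I4 add r1 <- r4,r2: IF@6 ID@7 stall=0 (-) EX@8 MEM@9 WB@10
I5 mul r4 <- r2,r1: IF@7 ID@8 stall=2 (RAW on I4.r1 (WB@10)) EX@11 MEM@12 WB@13
I6 mul r1 <- r3,r1: IF@8 ID@11 stall=0 (-) EX@12 MEM@13 WB@14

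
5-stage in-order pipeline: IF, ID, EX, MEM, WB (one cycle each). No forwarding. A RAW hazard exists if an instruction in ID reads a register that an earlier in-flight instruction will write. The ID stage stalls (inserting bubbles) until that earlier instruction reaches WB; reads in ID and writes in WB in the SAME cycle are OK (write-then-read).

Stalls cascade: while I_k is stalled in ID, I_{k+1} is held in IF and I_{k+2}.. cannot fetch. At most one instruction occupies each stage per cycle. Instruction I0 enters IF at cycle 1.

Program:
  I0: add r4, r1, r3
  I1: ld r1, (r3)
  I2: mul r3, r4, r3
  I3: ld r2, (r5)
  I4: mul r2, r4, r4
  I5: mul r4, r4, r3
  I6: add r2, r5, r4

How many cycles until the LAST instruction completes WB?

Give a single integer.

I0 add r4 <- r1,r3: IF@1 ID@2 stall=0 (-) EX@3 MEM@4 WB@5
I1 ld r1 <- r3: IF@2 ID@3 stall=0 (-) EX@4 MEM@5 WB@6
I2 mul r3 <- r4,r3: IF@3 ID@4 stall=1 (RAW on I0.r4 (WB@5)) EX@6 MEM@7 WB@8
I3 ld r2 <- r5: IF@4 ID@6 stall=0 (-) EX@7 MEM@8 WB@9
I4 mul r2 <- r4,r4: IF@6 ID@7 stall=0 (-) EX@8 MEM@9 WB@10
I5 mul r4 <- r4,r3: IF@7 ID@8 stall=0 (-) EX@9 MEM@10 WB@11
I6 add r2 <- r5,r4: IF@8 ID@9 stall=2 (RAW on I5.r4 (WB@11)) EX@12 MEM@13 WB@14

Answer: 14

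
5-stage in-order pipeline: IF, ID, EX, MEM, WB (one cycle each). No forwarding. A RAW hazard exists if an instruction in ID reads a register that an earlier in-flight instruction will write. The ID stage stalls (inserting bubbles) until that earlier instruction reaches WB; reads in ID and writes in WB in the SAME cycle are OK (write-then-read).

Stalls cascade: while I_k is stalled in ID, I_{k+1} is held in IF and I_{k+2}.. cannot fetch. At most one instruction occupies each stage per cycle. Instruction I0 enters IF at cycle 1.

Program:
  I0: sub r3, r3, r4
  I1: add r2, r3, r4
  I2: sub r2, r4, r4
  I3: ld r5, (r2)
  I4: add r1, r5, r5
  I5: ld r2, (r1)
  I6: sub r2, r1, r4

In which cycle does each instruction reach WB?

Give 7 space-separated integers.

Answer: 5 8 9 12 15 18 19

Derivation:
I0 sub r3 <- r3,r4: IF@1 ID@2 stall=0 (-) EX@3 MEM@4 WB@5
I1 add r2 <- r3,r4: IF@2 ID@3 stall=2 (RAW on I0.r3 (WB@5)) EX@6 MEM@7 WB@8
I2 sub r2 <- r4,r4: IF@3 ID@6 stall=0 (-) EX@7 MEM@8 WB@9
I3 ld r5 <- r2: IF@6 ID@7 stall=2 (RAW on I2.r2 (WB@9)) EX@10 MEM@11 WB@12
I4 add r1 <- r5,r5: IF@7 ID@10 stall=2 (RAW on I3.r5 (WB@12)) EX@13 MEM@14 WB@15
I5 ld r2 <- r1: IF@10 ID@13 stall=2 (RAW on I4.r1 (WB@15)) EX@16 MEM@17 WB@18
I6 sub r2 <- r1,r4: IF@13 ID@16 stall=0 (-) EX@17 MEM@18 WB@19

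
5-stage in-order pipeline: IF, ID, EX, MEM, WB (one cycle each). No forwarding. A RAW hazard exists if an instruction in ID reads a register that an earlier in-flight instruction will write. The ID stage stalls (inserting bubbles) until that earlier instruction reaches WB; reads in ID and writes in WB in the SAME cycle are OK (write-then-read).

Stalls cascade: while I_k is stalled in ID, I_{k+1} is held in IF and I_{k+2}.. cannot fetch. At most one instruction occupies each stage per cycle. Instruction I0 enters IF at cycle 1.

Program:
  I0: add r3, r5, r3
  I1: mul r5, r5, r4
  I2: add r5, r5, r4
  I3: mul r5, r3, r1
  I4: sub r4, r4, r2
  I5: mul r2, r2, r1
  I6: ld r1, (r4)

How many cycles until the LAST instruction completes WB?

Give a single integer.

Answer: 14

Derivation:
I0 add r3 <- r5,r3: IF@1 ID@2 stall=0 (-) EX@3 MEM@4 WB@5
I1 mul r5 <- r5,r4: IF@2 ID@3 stall=0 (-) EX@4 MEM@5 WB@6
I2 add r5 <- r5,r4: IF@3 ID@4 stall=2 (RAW on I1.r5 (WB@6)) EX@7 MEM@8 WB@9
I3 mul r5 <- r3,r1: IF@4 ID@7 stall=0 (-) EX@8 MEM@9 WB@10
I4 sub r4 <- r4,r2: IF@7 ID@8 stall=0 (-) EX@9 MEM@10 WB@11
I5 mul r2 <- r2,r1: IF@8 ID@9 stall=0 (-) EX@10 MEM@11 WB@12
I6 ld r1 <- r4: IF@9 ID@10 stall=1 (RAW on I4.r4 (WB@11)) EX@12 MEM@13 WB@14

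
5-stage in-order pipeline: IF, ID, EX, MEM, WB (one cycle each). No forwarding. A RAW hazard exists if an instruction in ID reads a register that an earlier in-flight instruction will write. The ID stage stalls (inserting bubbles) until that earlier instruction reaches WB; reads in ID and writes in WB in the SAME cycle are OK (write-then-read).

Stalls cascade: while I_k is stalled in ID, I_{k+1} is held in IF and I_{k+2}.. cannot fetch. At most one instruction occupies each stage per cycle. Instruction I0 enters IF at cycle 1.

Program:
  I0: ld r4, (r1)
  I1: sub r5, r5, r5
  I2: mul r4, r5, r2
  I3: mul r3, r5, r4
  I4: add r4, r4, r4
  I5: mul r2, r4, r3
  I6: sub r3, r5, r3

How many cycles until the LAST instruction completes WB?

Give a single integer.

Answer: 17

Derivation:
I0 ld r4 <- r1: IF@1 ID@2 stall=0 (-) EX@3 MEM@4 WB@5
I1 sub r5 <- r5,r5: IF@2 ID@3 stall=0 (-) EX@4 MEM@5 WB@6
I2 mul r4 <- r5,r2: IF@3 ID@4 stall=2 (RAW on I1.r5 (WB@6)) EX@7 MEM@8 WB@9
I3 mul r3 <- r5,r4: IF@4 ID@7 stall=2 (RAW on I2.r4 (WB@9)) EX@10 MEM@11 WB@12
I4 add r4 <- r4,r4: IF@7 ID@10 stall=0 (-) EX@11 MEM@12 WB@13
I5 mul r2 <- r4,r3: IF@10 ID@11 stall=2 (RAW on I4.r4 (WB@13)) EX@14 MEM@15 WB@16
I6 sub r3 <- r5,r3: IF@11 ID@14 stall=0 (-) EX@15 MEM@16 WB@17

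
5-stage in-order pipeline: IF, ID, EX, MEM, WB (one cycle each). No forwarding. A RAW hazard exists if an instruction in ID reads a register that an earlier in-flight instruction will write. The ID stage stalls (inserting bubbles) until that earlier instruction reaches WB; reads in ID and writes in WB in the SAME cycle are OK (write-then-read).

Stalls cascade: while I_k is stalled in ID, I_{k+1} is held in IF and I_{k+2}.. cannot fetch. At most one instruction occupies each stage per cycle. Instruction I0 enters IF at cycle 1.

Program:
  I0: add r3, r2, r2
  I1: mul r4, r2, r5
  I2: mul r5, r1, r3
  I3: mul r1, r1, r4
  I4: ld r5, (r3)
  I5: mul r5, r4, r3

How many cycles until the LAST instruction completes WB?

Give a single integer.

I0 add r3 <- r2,r2: IF@1 ID@2 stall=0 (-) EX@3 MEM@4 WB@5
I1 mul r4 <- r2,r5: IF@2 ID@3 stall=0 (-) EX@4 MEM@5 WB@6
I2 mul r5 <- r1,r3: IF@3 ID@4 stall=1 (RAW on I0.r3 (WB@5)) EX@6 MEM@7 WB@8
I3 mul r1 <- r1,r4: IF@4 ID@6 stall=0 (-) EX@7 MEM@8 WB@9
I4 ld r5 <- r3: IF@6 ID@7 stall=0 (-) EX@8 MEM@9 WB@10
I5 mul r5 <- r4,r3: IF@7 ID@8 stall=0 (-) EX@9 MEM@10 WB@11

Answer: 11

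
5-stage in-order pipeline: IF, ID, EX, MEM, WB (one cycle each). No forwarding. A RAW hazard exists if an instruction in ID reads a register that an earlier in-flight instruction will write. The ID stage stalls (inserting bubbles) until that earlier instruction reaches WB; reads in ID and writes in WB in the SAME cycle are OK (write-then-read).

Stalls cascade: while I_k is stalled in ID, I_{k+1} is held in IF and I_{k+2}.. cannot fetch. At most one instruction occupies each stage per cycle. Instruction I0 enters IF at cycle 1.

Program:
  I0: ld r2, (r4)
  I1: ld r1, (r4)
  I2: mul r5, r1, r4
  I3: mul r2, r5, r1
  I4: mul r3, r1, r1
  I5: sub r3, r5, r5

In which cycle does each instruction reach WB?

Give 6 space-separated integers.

I0 ld r2 <- r4: IF@1 ID@2 stall=0 (-) EX@3 MEM@4 WB@5
I1 ld r1 <- r4: IF@2 ID@3 stall=0 (-) EX@4 MEM@5 WB@6
I2 mul r5 <- r1,r4: IF@3 ID@4 stall=2 (RAW on I1.r1 (WB@6)) EX@7 MEM@8 WB@9
I3 mul r2 <- r5,r1: IF@4 ID@7 stall=2 (RAW on I2.r5 (WB@9)) EX@10 MEM@11 WB@12
I4 mul r3 <- r1,r1: IF@7 ID@10 stall=0 (-) EX@11 MEM@12 WB@13
I5 sub r3 <- r5,r5: IF@10 ID@11 stall=0 (-) EX@12 MEM@13 WB@14

Answer: 5 6 9 12 13 14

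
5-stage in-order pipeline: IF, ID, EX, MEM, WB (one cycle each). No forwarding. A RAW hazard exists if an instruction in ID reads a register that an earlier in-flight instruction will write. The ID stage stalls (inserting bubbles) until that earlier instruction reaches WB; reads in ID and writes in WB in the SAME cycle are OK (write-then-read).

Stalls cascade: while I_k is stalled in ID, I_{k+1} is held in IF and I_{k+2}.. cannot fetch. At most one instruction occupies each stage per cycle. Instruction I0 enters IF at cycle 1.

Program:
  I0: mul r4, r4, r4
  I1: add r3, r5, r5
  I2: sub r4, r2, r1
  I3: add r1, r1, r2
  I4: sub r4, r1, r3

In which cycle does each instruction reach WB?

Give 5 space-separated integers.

I0 mul r4 <- r4,r4: IF@1 ID@2 stall=0 (-) EX@3 MEM@4 WB@5
I1 add r3 <- r5,r5: IF@2 ID@3 stall=0 (-) EX@4 MEM@5 WB@6
I2 sub r4 <- r2,r1: IF@3 ID@4 stall=0 (-) EX@5 MEM@6 WB@7
I3 add r1 <- r1,r2: IF@4 ID@5 stall=0 (-) EX@6 MEM@7 WB@8
I4 sub r4 <- r1,r3: IF@5 ID@6 stall=2 (RAW on I3.r1 (WB@8)) EX@9 MEM@10 WB@11

Answer: 5 6 7 8 11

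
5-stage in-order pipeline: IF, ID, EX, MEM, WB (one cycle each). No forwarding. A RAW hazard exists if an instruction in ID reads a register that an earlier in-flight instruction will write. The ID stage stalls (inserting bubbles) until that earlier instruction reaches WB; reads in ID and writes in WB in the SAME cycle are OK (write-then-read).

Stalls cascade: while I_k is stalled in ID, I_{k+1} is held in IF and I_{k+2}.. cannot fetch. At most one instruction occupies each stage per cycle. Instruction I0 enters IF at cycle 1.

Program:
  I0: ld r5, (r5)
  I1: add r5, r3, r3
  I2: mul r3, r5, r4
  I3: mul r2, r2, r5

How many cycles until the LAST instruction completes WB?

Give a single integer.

I0 ld r5 <- r5: IF@1 ID@2 stall=0 (-) EX@3 MEM@4 WB@5
I1 add r5 <- r3,r3: IF@2 ID@3 stall=0 (-) EX@4 MEM@5 WB@6
I2 mul r3 <- r5,r4: IF@3 ID@4 stall=2 (RAW on I1.r5 (WB@6)) EX@7 MEM@8 WB@9
I3 mul r2 <- r2,r5: IF@4 ID@7 stall=0 (-) EX@8 MEM@9 WB@10

Answer: 10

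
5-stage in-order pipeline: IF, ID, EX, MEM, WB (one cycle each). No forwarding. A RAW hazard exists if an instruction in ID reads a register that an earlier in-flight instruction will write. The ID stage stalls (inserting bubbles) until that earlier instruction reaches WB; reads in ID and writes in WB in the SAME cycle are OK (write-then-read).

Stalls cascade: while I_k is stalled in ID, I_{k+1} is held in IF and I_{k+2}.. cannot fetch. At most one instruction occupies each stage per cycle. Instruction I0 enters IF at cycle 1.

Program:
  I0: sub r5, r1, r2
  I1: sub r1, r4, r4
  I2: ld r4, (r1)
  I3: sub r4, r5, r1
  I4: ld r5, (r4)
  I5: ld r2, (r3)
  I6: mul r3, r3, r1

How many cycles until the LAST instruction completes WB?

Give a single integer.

Answer: 15

Derivation:
I0 sub r5 <- r1,r2: IF@1 ID@2 stall=0 (-) EX@3 MEM@4 WB@5
I1 sub r1 <- r4,r4: IF@2 ID@3 stall=0 (-) EX@4 MEM@5 WB@6
I2 ld r4 <- r1: IF@3 ID@4 stall=2 (RAW on I1.r1 (WB@6)) EX@7 MEM@8 WB@9
I3 sub r4 <- r5,r1: IF@4 ID@7 stall=0 (-) EX@8 MEM@9 WB@10
I4 ld r5 <- r4: IF@7 ID@8 stall=2 (RAW on I3.r4 (WB@10)) EX@11 MEM@12 WB@13
I5 ld r2 <- r3: IF@8 ID@11 stall=0 (-) EX@12 MEM@13 WB@14
I6 mul r3 <- r3,r1: IF@11 ID@12 stall=0 (-) EX@13 MEM@14 WB@15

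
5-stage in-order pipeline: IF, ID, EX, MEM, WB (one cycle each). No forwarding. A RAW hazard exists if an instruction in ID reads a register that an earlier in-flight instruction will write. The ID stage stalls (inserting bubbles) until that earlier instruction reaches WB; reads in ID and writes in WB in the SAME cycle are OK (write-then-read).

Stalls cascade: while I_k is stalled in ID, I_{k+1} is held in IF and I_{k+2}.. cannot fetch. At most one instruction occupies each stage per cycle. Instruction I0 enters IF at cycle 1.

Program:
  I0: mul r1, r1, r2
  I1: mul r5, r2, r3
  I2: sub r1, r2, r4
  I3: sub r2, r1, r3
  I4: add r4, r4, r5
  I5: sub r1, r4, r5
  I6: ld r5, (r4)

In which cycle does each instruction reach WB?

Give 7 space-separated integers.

Answer: 5 6 7 10 11 14 15

Derivation:
I0 mul r1 <- r1,r2: IF@1 ID@2 stall=0 (-) EX@3 MEM@4 WB@5
I1 mul r5 <- r2,r3: IF@2 ID@3 stall=0 (-) EX@4 MEM@5 WB@6
I2 sub r1 <- r2,r4: IF@3 ID@4 stall=0 (-) EX@5 MEM@6 WB@7
I3 sub r2 <- r1,r3: IF@4 ID@5 stall=2 (RAW on I2.r1 (WB@7)) EX@8 MEM@9 WB@10
I4 add r4 <- r4,r5: IF@5 ID@8 stall=0 (-) EX@9 MEM@10 WB@11
I5 sub r1 <- r4,r5: IF@8 ID@9 stall=2 (RAW on I4.r4 (WB@11)) EX@12 MEM@13 WB@14
I6 ld r5 <- r4: IF@9 ID@12 stall=0 (-) EX@13 MEM@14 WB@15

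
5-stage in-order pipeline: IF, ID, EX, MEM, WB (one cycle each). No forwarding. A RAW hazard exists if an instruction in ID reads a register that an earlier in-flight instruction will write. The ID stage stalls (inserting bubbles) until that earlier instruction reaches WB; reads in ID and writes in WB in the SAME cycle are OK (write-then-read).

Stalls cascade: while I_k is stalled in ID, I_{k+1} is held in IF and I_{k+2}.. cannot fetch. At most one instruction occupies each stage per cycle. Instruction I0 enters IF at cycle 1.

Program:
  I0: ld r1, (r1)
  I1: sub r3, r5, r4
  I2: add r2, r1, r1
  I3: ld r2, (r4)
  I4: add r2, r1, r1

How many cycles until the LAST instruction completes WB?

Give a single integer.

I0 ld r1 <- r1: IF@1 ID@2 stall=0 (-) EX@3 MEM@4 WB@5
I1 sub r3 <- r5,r4: IF@2 ID@3 stall=0 (-) EX@4 MEM@5 WB@6
I2 add r2 <- r1,r1: IF@3 ID@4 stall=1 (RAW on I0.r1 (WB@5)) EX@6 MEM@7 WB@8
I3 ld r2 <- r4: IF@4 ID@6 stall=0 (-) EX@7 MEM@8 WB@9
I4 add r2 <- r1,r1: IF@6 ID@7 stall=0 (-) EX@8 MEM@9 WB@10

Answer: 10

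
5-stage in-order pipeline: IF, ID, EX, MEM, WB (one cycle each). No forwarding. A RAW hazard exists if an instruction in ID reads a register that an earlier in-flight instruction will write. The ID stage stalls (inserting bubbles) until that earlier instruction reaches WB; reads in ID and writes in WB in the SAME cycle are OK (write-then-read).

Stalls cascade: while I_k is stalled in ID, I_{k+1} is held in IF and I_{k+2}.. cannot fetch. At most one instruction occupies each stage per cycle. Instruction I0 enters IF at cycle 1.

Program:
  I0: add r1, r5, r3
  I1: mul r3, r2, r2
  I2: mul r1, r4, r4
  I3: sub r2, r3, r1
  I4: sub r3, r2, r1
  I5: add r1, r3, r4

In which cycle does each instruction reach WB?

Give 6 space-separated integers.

I0 add r1 <- r5,r3: IF@1 ID@2 stall=0 (-) EX@3 MEM@4 WB@5
I1 mul r3 <- r2,r2: IF@2 ID@3 stall=0 (-) EX@4 MEM@5 WB@6
I2 mul r1 <- r4,r4: IF@3 ID@4 stall=0 (-) EX@5 MEM@6 WB@7
I3 sub r2 <- r3,r1: IF@4 ID@5 stall=2 (RAW on I2.r1 (WB@7)) EX@8 MEM@9 WB@10
I4 sub r3 <- r2,r1: IF@5 ID@8 stall=2 (RAW on I3.r2 (WB@10)) EX@11 MEM@12 WB@13
I5 add r1 <- r3,r4: IF@8 ID@11 stall=2 (RAW on I4.r3 (WB@13)) EX@14 MEM@15 WB@16

Answer: 5 6 7 10 13 16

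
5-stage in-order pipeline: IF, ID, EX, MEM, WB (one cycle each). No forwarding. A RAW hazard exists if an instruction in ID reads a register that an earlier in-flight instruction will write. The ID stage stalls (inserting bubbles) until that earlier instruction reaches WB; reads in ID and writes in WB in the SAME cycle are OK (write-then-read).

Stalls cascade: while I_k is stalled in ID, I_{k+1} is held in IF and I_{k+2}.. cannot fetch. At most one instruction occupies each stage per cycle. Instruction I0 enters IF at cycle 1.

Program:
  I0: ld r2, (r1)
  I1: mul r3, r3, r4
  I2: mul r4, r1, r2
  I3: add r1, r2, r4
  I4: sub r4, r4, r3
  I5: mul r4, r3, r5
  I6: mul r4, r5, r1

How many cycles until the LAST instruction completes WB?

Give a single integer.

I0 ld r2 <- r1: IF@1 ID@2 stall=0 (-) EX@3 MEM@4 WB@5
I1 mul r3 <- r3,r4: IF@2 ID@3 stall=0 (-) EX@4 MEM@5 WB@6
I2 mul r4 <- r1,r2: IF@3 ID@4 stall=1 (RAW on I0.r2 (WB@5)) EX@6 MEM@7 WB@8
I3 add r1 <- r2,r4: IF@4 ID@6 stall=2 (RAW on I2.r4 (WB@8)) EX@9 MEM@10 WB@11
I4 sub r4 <- r4,r3: IF@6 ID@9 stall=0 (-) EX@10 MEM@11 WB@12
I5 mul r4 <- r3,r5: IF@9 ID@10 stall=0 (-) EX@11 MEM@12 WB@13
I6 mul r4 <- r5,r1: IF@10 ID@11 stall=0 (-) EX@12 MEM@13 WB@14

Answer: 14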